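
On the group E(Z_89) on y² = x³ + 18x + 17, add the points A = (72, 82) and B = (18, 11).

(9, 75)

(72, 82) + (18, 11). λ = (11 - 82)/(18 - 72) ≡ 18/35 mod 89. 35⁻¹ ≡ 28 (mod 89), so λ ≡ 59.
  x = λ² - 72 - 18 = 3481 - 90 ≡ 9; y = λ·(72 - 9) - 82 ≡ 75. → (9, 75)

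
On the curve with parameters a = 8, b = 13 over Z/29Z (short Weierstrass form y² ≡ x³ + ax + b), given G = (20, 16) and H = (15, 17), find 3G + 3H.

First 3G:
Repeated addition: build up to 3G.
2G: tangent at (20, 16): λ = (3·20² + 8)/(2·16) ≡ 19/3. 3⁻¹ ≡ 10 (mod 29), so λ ≡ 19·10 ≡ 16.
  x = λ² - 20 - 20 = 256 - 40 ≡ 13; y = λ·(20 - 13) - 16 ≡ 9. → (13, 9)
3G: (13, 9) + (20, 16). λ = (16 - 9)/(20 - 13) ≡ 7/7 mod 29. 7⁻¹ ≡ 25 (mod 29), so λ ≡ 1.
  x = λ² - 13 - 20 = 1 - 33 ≡ 26; y = λ·(13 - 26) - 9 ≡ 7. → (26, 7)
3G = (26, 7).
Next 3H:
Repeated addition: build up to 3H.
2H: tangent at (15, 17): λ = (3·15² + 8)/(2·17) ≡ 16/5. 5⁻¹ ≡ 6 (mod 29) since 5·6 = 30 ≡ 1, so λ ≡ 16·6 ≡ 9.
  x = λ² - 15 - 15 = 81 - 30 ≡ 22; y = λ·(15 - 22) - 17 ≡ 7. → (22, 7)
3H: (22, 7) + (15, 17). λ = (17 - 7)/(15 - 22) ≡ 10/22 mod 29. 22⁻¹ ≡ 4 (mod 29), so λ ≡ 11.
  x = λ² - 22 - 15 = 121 - 37 ≡ 26; y = λ·(22 - 26) - 7 ≡ 7. → (26, 7)
3H = (26, 7).
Finally 3G + 3H:
tangent at (26, 7): λ = (3·26² + 8)/(2·7) ≡ 6/14. 14⁻¹ ≡ 27 (mod 29), so λ ≡ 6·27 ≡ 17.
  x = λ² - 26 - 26 = 289 - 52 ≡ 5; y = λ·(26 - 5) - 7 ≡ 2. → (5, 2)

(5, 2)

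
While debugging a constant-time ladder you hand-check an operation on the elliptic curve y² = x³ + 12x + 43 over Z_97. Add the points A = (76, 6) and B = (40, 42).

(76, 6) + (40, 42). λ = (42 - 6)/(40 - 76) ≡ 36/61 mod 97. 61⁻¹ ≡ 35 (mod 97) since 61·35 = 2135 ≡ 1, so λ ≡ 96.
  x = λ² - 76 - 40 = 9216 - 116 ≡ 79; y = λ·(76 - 79) - 6 ≡ 94. → (79, 94)

(79, 94)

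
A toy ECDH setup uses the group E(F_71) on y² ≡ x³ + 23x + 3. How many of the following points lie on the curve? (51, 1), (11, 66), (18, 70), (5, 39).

3

(51, 1): 1² ≡ 1, rhs ≡ 63 → off.
(11, 66): 66² ≡ 25, rhs ≡ 25 → on.
(18, 70): 70² ≡ 1, rhs ≡ 1 → on.
(5, 39): 39² ≡ 30, rhs ≡ 30 → on.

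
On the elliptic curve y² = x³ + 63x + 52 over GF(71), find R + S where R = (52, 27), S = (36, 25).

(64, 7)

(52, 27) + (36, 25). λ = (25 - 27)/(36 - 52) ≡ 69/55 mod 71. 55⁻¹ ≡ 31 (mod 71), so λ ≡ 9.
  x = λ² - 52 - 36 = 81 - 88 ≡ 64; y = λ·(52 - 64) - 27 ≡ 7. → (64, 7)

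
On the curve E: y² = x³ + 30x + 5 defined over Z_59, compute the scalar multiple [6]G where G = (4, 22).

(38, 12)

Repeated addition: build up to 6G.
2G: tangent at (4, 22): λ = (3·4² + 30)/(2·22) ≡ 19/44. 44⁻¹ ≡ 55 (mod 59) since 44·55 = 2420 ≡ 1, so λ ≡ 19·55 ≡ 42.
  x = λ² - 4 - 4 = 1764 - 8 ≡ 45; y = λ·(4 - 45) - 22 ≡ 26. → (45, 26)
3G: (45, 26) + (4, 22). λ = (22 - 26)/(4 - 45) ≡ 55/18 mod 59. 18⁻¹ ≡ 23 (mod 59), so λ ≡ 26.
  x = λ² - 45 - 4 = 676 - 49 ≡ 37; y = λ·(45 - 37) - 26 ≡ 5. → (37, 5)
4G: (37, 5) + (4, 22). λ = (22 - 5)/(4 - 37) ≡ 17/26 mod 59. 26⁻¹ ≡ 25 (mod 59), so λ ≡ 12.
  x = λ² - 37 - 4 = 144 - 41 ≡ 44; y = λ·(37 - 44) - 5 ≡ 29. → (44, 29)
5G: (44, 29) + (4, 22). λ = (22 - 29)/(4 - 44) ≡ 52/19 mod 59. 19⁻¹ ≡ 28 (mod 59) since 19·28 = 532 ≡ 1, so λ ≡ 40.
  x = λ² - 44 - 4 = 1600 - 48 ≡ 18; y = λ·(44 - 18) - 29 ≡ 8. → (18, 8)
6G: (18, 8) + (4, 22). λ = (22 - 8)/(4 - 18) ≡ 14/45 mod 59. 45⁻¹ ≡ 21 (mod 59), so λ ≡ 58.
  x = λ² - 18 - 4 = 3364 - 22 ≡ 38; y = λ·(18 - 38) - 8 ≡ 12. → (38, 12)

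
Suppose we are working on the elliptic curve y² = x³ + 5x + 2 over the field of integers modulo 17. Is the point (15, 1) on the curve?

yes

y² = 1² ≡ 1; x³ + 5x + 2 = 3452 ≡ 1 (mod 17). 1 = 1.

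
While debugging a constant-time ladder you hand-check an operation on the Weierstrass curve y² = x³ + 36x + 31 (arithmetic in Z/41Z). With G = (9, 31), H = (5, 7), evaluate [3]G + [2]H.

First 3G:
Repeated addition: build up to 3G.
2G: tangent at (9, 31): λ = (3·9² + 36)/(2·31) ≡ 33/21. 21⁻¹ ≡ 2 (mod 41), so λ ≡ 33·2 ≡ 25.
  x = λ² - 9 - 9 = 625 - 18 ≡ 33; y = λ·(9 - 33) - 31 ≡ 25. → (33, 25)
3G: (33, 25) + (9, 31). λ = (31 - 25)/(9 - 33) ≡ 6/17 mod 41. 17⁻¹ ≡ 29 (mod 41), so λ ≡ 10.
  x = λ² - 33 - 9 = 100 - 42 ≡ 17; y = λ·(33 - 17) - 25 ≡ 12. → (17, 12)
3G = (17, 12).
Next 2H:
Repeated addition: build up to 2H.
2H: tangent at (5, 7): λ = (3·5² + 36)/(2·7) ≡ 29/14. 14⁻¹ ≡ 3 (mod 41), so λ ≡ 29·3 ≡ 5.
  x = λ² - 5 - 5 = 25 - 10 ≡ 15; y = λ·(5 - 15) - 7 ≡ 25. → (15, 25)
2H = (15, 25).
Finally 3G + 2H:
(17, 12) + (15, 25). λ = (25 - 12)/(15 - 17) ≡ 13/39 mod 41. 39⁻¹ ≡ 20 (mod 41) since 39·20 = 780 ≡ 1, so λ ≡ 14.
  x = λ² - 17 - 15 = 196 - 32 ≡ 0; y = λ·(17 - 0) - 12 ≡ 21. → (0, 21)

(0, 21)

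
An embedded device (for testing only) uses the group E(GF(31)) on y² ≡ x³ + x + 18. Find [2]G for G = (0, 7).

tangent at (0, 7): λ = (3·0² + 1)/(2·7) ≡ 1/14. 14⁻¹ ≡ 20 (mod 31), so λ ≡ 1·20 ≡ 20.
  x = λ² - 0 - 0 = 400 - 0 ≡ 28; y = λ·(0 - 28) - 7 ≡ 22. → (28, 22)

(28, 22)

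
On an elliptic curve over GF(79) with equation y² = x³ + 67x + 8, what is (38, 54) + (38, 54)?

(23, 72)

tangent at (38, 54): λ = (3·38² + 67)/(2·54) ≡ 54/29. 29⁻¹ ≡ 30 (mod 79), so λ ≡ 54·30 ≡ 40.
  x = λ² - 38 - 38 = 1600 - 76 ≡ 23; y = λ·(38 - 23) - 54 ≡ 72. → (23, 72)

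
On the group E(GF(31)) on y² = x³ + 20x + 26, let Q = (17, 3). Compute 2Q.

(1, 27)

tangent at (17, 3): λ = (3·17² + 20)/(2·3) ≡ 19/6. 6⁻¹ ≡ 26 (mod 31), so λ ≡ 19·26 ≡ 29.
  x = λ² - 17 - 17 = 841 - 34 ≡ 1; y = λ·(17 - 1) - 3 ≡ 27. → (1, 27)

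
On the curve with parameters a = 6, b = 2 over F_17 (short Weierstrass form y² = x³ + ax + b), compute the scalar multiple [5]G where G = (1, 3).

Double-and-add on 5 = (101)₂. Start with G = (1, 3) for the leading 1-bit.
double: tangent at (1, 3): λ = (3·1² + 6)/(2·3) ≡ 9/6. 6⁻¹ ≡ 3 (mod 17), so λ ≡ 9·3 ≡ 10.
  x = λ² - 1 - 1 = 100 - 2 ≡ 13; y = λ·(1 - 13) - 3 ≡ 13. → (13, 13)
double: tangent at (13, 13): λ = (3·13² + 6)/(2·13) ≡ 3/9. 9⁻¹ ≡ 2 (mod 17) since 9·2 = 18 ≡ 1, so λ ≡ 3·2 ≡ 6.
  x = λ² - 13 - 13 = 36 - 26 ≡ 10; y = λ·(13 - 10) - 13 ≡ 5. → (10, 5)
add G: (10, 5) + (1, 3). λ = (3 - 5)/(1 - 10) ≡ 15/8 mod 17. 8⁻¹ ≡ 15 (mod 17) since 8·15 = 120 ≡ 1, so λ ≡ 4.
  x = λ² - 10 - 1 = 16 - 11 ≡ 5; y = λ·(10 - 5) - 5 ≡ 15. → (5, 15)

(5, 15)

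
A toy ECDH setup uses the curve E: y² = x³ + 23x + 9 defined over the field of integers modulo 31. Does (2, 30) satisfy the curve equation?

yes

y² = 30² ≡ 1; x³ + 23x + 9 = 63 ≡ 1 (mod 31). 1 = 1.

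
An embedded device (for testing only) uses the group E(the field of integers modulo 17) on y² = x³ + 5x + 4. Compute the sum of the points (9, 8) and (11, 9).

(10, 0)

(9, 8) + (11, 9). λ = (9 - 8)/(11 - 9) ≡ 1/2 mod 17. 2⁻¹ ≡ 9 (mod 17) since 2·9 = 18 ≡ 1, so λ ≡ 9.
  x = λ² - 9 - 11 = 81 - 20 ≡ 10; y = λ·(9 - 10) - 8 ≡ 0. → (10, 0)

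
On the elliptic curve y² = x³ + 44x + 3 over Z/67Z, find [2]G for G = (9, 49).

tangent at (9, 49): λ = (3·9² + 44)/(2·49) ≡ 19/31. 31⁻¹ ≡ 13 (mod 67) since 31·13 = 403 ≡ 1, so λ ≡ 19·13 ≡ 46.
  x = λ² - 9 - 9 = 2116 - 18 ≡ 21; y = λ·(9 - 21) - 49 ≡ 2. → (21, 2)

(21, 2)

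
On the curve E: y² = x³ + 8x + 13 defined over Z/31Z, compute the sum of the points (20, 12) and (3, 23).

(17, 28)

(20, 12) + (3, 23). λ = (23 - 12)/(3 - 20) ≡ 11/14 mod 31. 14⁻¹ ≡ 20 (mod 31) since 14·20 = 280 ≡ 1, so λ ≡ 3.
  x = λ² - 20 - 3 = 9 - 23 ≡ 17; y = λ·(20 - 17) - 12 ≡ 28. → (17, 28)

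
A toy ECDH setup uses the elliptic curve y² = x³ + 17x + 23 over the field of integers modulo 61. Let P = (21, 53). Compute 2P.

tangent at (21, 53): λ = (3·21² + 17)/(2·53) ≡ 59/45. 45⁻¹ ≡ 19 (mod 61), so λ ≡ 59·19 ≡ 23.
  x = λ² - 21 - 21 = 529 - 42 ≡ 60; y = λ·(21 - 60) - 53 ≡ 26. → (60, 26)

(60, 26)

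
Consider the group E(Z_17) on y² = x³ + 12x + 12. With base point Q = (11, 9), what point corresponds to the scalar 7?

(14, 0)

Double-and-add on 7 = (111)₂. Start with Q = (11, 9) for the leading 1-bit.
double: tangent at (11, 9): λ = (3·11² + 12)/(2·9) ≡ 1/1. 1⁻¹ ≡ 1 (mod 17) since 1·1 = 1 ≡ 1, so λ ≡ 1·1 ≡ 1.
  x = λ² - 11 - 11 = 1 - 22 ≡ 13; y = λ·(11 - 13) - 9 ≡ 6. → (13, 6)
add Q: (13, 6) + (11, 9). λ = (9 - 6)/(11 - 13) ≡ 3/15 mod 17. 15⁻¹ ≡ 8 (mod 17) since 15·8 = 120 ≡ 1, so λ ≡ 7.
  x = λ² - 13 - 11 = 49 - 24 ≡ 8; y = λ·(13 - 8) - 6 ≡ 12. → (8, 12)
double: tangent at (8, 12): λ = (3·8² + 12)/(2·12) ≡ 0/7. 7⁻¹ ≡ 5 (mod 17), so λ ≡ 0·5 ≡ 0.
  x = λ² - 8 - 8 = 0 - 16 ≡ 1; y = λ·(8 - 1) - 12 ≡ 5. → (1, 5)
add Q: (1, 5) + (11, 9). λ = (9 - 5)/(11 - 1) ≡ 4/10 mod 17. 10⁻¹ ≡ 12 (mod 17) since 10·12 = 120 ≡ 1, so λ ≡ 14.
  x = λ² - 1 - 11 = 196 - 12 ≡ 14; y = λ·(1 - 14) - 5 ≡ 0. → (14, 0)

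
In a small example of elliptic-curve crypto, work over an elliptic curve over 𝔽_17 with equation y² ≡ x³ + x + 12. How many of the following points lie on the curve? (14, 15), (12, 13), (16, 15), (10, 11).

(14, 15): 15² ≡ 4, rhs ≡ 16 → off.
(12, 13): 13² ≡ 16, rhs ≡ 1 → off.
(16, 15): 15² ≡ 4, rhs ≡ 10 → off.
(10, 11): 11² ≡ 2, rhs ≡ 2 → on.

1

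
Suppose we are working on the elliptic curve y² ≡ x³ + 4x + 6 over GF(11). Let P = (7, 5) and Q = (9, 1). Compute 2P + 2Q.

(6, 2)

First 2P:
Repeated addition: build up to 2P.
2P: tangent at (7, 5): λ = (3·7² + 4)/(2·5) ≡ 8/10. 10⁻¹ ≡ 10 (mod 11), so λ ≡ 8·10 ≡ 3.
  x = λ² - 7 - 7 = 9 - 14 ≡ 6; y = λ·(7 - 6) - 5 ≡ 9. → (6, 9)
2P = (6, 9).
Next 2Q:
Repeated addition: build up to 2Q.
2Q: tangent at (9, 1): λ = (3·9² + 4)/(2·1) ≡ 5/2. 2⁻¹ ≡ 6 (mod 11) since 2·6 = 12 ≡ 1, so λ ≡ 5·6 ≡ 8.
  x = λ² - 9 - 9 = 64 - 18 ≡ 2; y = λ·(9 - 2) - 1 ≡ 0. → (2, 0)
2Q = (2, 0).
Finally 2P + 2Q:
(6, 9) + (2, 0). λ = (0 - 9)/(2 - 6) ≡ 2/7 mod 11. 7⁻¹ ≡ 8 (mod 11), so λ ≡ 5.
  x = λ² - 6 - 2 = 25 - 8 ≡ 6; y = λ·(6 - 6) - 9 ≡ 2. → (6, 2)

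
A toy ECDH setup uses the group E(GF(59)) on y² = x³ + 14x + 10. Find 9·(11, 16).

(37, 21)

Write Q = (11, 16).
Double-and-add on 9 = (1001)₂. Start with Q = (11, 16) for the leading 1-bit.
double: tangent at (11, 16): λ = (3·11² + 14)/(2·16) ≡ 23/32. 32⁻¹ ≡ 24 (mod 59) since 32·24 = 768 ≡ 1, so λ ≡ 23·24 ≡ 21.
  x = λ² - 11 - 11 = 441 - 22 ≡ 6; y = λ·(11 - 6) - 16 ≡ 30. → (6, 30)
double: tangent at (6, 30): λ = (3·6² + 14)/(2·30) ≡ 4/1. 1⁻¹ ≡ 1 (mod 59) since 1·1 = 1 ≡ 1, so λ ≡ 4·1 ≡ 4.
  x = λ² - 6 - 6 = 16 - 12 ≡ 4; y = λ·(6 - 4) - 30 ≡ 37. → (4, 37)
double: tangent at (4, 37): λ = (3·4² + 14)/(2·37) ≡ 3/15. 15⁻¹ ≡ 4 (mod 59) since 15·4 = 60 ≡ 1, so λ ≡ 3·4 ≡ 12.
  x = λ² - 4 - 4 = 144 - 8 ≡ 18; y = λ·(4 - 18) - 37 ≡ 31. → (18, 31)
add Q: (18, 31) + (11, 16). λ = (16 - 31)/(11 - 18) ≡ 44/52 mod 59. 52⁻¹ ≡ 42 (mod 59) since 52·42 = 2184 ≡ 1, so λ ≡ 19.
  x = λ² - 18 - 11 = 361 - 29 ≡ 37; y = λ·(18 - 37) - 31 ≡ 21. → (37, 21)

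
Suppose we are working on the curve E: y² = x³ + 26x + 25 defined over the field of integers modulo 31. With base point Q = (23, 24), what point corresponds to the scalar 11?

Double-and-add on 11 = (1011)₂. Start with Q = (23, 24) for the leading 1-bit.
double: tangent at (23, 24): λ = (3·23² + 26)/(2·24) ≡ 1/17. 17⁻¹ ≡ 11 (mod 31) since 17·11 = 187 ≡ 1, so λ ≡ 1·11 ≡ 11.
  x = λ² - 23 - 23 = 121 - 46 ≡ 13; y = λ·(23 - 13) - 24 ≡ 24. → (13, 24)
double: tangent at (13, 24): λ = (3·13² + 26)/(2·24) ≡ 6/17. 17⁻¹ ≡ 11 (mod 31) since 17·11 = 187 ≡ 1, so λ ≡ 6·11 ≡ 4.
  x = λ² - 13 - 13 = 16 - 26 ≡ 21; y = λ·(13 - 21) - 24 ≡ 6. → (21, 6)
add Q: (21, 6) + (23, 24). λ = (24 - 6)/(23 - 21) ≡ 18/2 mod 31. 2⁻¹ ≡ 16 (mod 31) since 2·16 = 32 ≡ 1, so λ ≡ 9.
  x = λ² - 21 - 23 = 81 - 44 ≡ 6; y = λ·(21 - 6) - 6 ≡ 5. → (6, 5)
double: tangent at (6, 5): λ = (3·6² + 26)/(2·5) ≡ 10/10. 10⁻¹ ≡ 28 (mod 31) since 10·28 = 280 ≡ 1, so λ ≡ 10·28 ≡ 1.
  x = λ² - 6 - 6 = 1 - 12 ≡ 20; y = λ·(6 - 20) - 5 ≡ 12. → (20, 12)
add Q: (20, 12) + (23, 24). λ = (24 - 12)/(23 - 20) ≡ 12/3 mod 31. 3⁻¹ ≡ 21 (mod 31), so λ ≡ 4.
  x = λ² - 20 - 23 = 16 - 43 ≡ 4; y = λ·(20 - 4) - 12 ≡ 21. → (4, 21)

(4, 21)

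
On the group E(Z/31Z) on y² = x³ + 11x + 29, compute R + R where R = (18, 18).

tangent at (18, 18): λ = (3·18² + 11)/(2·18) ≡ 22/5. 5⁻¹ ≡ 25 (mod 31) since 5·25 = 125 ≡ 1, so λ ≡ 22·25 ≡ 23.
  x = λ² - 18 - 18 = 529 - 36 ≡ 28; y = λ·(18 - 28) - 18 ≡ 0. → (28, 0)

(28, 0)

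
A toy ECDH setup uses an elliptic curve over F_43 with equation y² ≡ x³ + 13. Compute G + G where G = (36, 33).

(29, 8)

tangent at (36, 33): λ = (3·36² + 0)/(2·33) ≡ 18/23. 23⁻¹ ≡ 15 (mod 43), so λ ≡ 18·15 ≡ 12.
  x = λ² - 36 - 36 = 144 - 72 ≡ 29; y = λ·(36 - 29) - 33 ≡ 8. → (29, 8)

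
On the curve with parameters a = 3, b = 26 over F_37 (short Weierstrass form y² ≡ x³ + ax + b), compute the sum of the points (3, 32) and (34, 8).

(3, 32) + (34, 8). λ = (8 - 32)/(34 - 3) ≡ 13/31 mod 37. 31⁻¹ ≡ 6 (mod 37), so λ ≡ 4.
  x = λ² - 3 - 34 = 16 - 37 ≡ 16; y = λ·(3 - 16) - 32 ≡ 27. → (16, 27)

(16, 27)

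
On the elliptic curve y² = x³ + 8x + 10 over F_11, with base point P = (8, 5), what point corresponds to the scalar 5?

(10, 1)

Double-and-add on 5 = (101)₂. Start with P = (8, 5) for the leading 1-bit.
double: tangent at (8, 5): λ = (3·8² + 8)/(2·5) ≡ 2/10. 10⁻¹ ≡ 10 (mod 11) since 10·10 = 100 ≡ 1, so λ ≡ 2·10 ≡ 9.
  x = λ² - 8 - 8 = 81 - 16 ≡ 10; y = λ·(8 - 10) - 5 ≡ 10. → (10, 10)
double: tangent at (10, 10): λ = (3·10² + 8)/(2·10) ≡ 0/9. 9⁻¹ ≡ 5 (mod 11), so λ ≡ 0·5 ≡ 0.
  x = λ² - 10 - 10 = 0 - 20 ≡ 2; y = λ·(10 - 2) - 10 ≡ 1. → (2, 1)
add P: (2, 1) + (8, 5). λ = (5 - 1)/(8 - 2) ≡ 4/6 mod 11. 6⁻¹ ≡ 2 (mod 11) since 6·2 = 12 ≡ 1, so λ ≡ 8.
  x = λ² - 2 - 8 = 64 - 10 ≡ 10; y = λ·(2 - 10) - 1 ≡ 1. → (10, 1)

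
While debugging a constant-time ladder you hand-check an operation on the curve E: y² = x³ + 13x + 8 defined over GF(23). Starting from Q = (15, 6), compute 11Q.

Repeated addition: build up to 11Q.
2Q: tangent at (15, 6): λ = (3·15² + 13)/(2·6) ≡ 21/12. 12⁻¹ ≡ 2 (mod 23), so λ ≡ 21·2 ≡ 19.
  x = λ² - 15 - 15 = 361 - 30 ≡ 9; y = λ·(15 - 9) - 6 ≡ 16. → (9, 16)
3Q: (9, 16) + (15, 6). λ = (6 - 16)/(15 - 9) ≡ 13/6 mod 23. 6⁻¹ ≡ 4 (mod 23), so λ ≡ 6.
  x = λ² - 9 - 15 = 36 - 24 ≡ 12; y = λ·(9 - 12) - 16 ≡ 12. → (12, 12)
4Q: (12, 12) + (15, 6). λ = (6 - 12)/(15 - 12) ≡ 17/3 mod 23. 3⁻¹ ≡ 8 (mod 23), so λ ≡ 21.
  x = λ² - 12 - 15 = 441 - 27 ≡ 0; y = λ·(12 - 0) - 12 ≡ 10. → (0, 10)
5Q: (0, 10) + (15, 6). λ = (6 - 10)/(15 - 0) ≡ 19/15 mod 23. 15⁻¹ ≡ 20 (mod 23), so λ ≡ 12.
  x = λ² - 0 - 15 = 144 - 15 ≡ 14; y = λ·(0 - 14) - 10 ≡ 6. → (14, 6)
6Q: (14, 6) + (15, 6). λ = (6 - 6)/(15 - 14) ≡ 0/1 mod 23. 1⁻¹ ≡ 1 (mod 23), so λ ≡ 0.
  x = λ² - 14 - 15 = 0 - 29 ≡ 17; y = λ·(14 - 17) - 6 ≡ 17. → (17, 17)
7Q: (17, 17) + (15, 6). λ = (6 - 17)/(15 - 17) ≡ 12/21 mod 23. 21⁻¹ ≡ 11 (mod 23), so λ ≡ 17.
  x = λ² - 17 - 15 = 289 - 32 ≡ 4; y = λ·(17 - 4) - 17 ≡ 20. → (4, 20)
8Q: (4, 20) + (15, 6). λ = (6 - 20)/(15 - 4) ≡ 9/11 mod 23. 11⁻¹ ≡ 21 (mod 23), so λ ≡ 5.
  x = λ² - 4 - 15 = 25 - 19 ≡ 6; y = λ·(4 - 6) - 20 ≡ 16. → (6, 16)
9Q: (6, 16) + (15, 6). λ = (6 - 16)/(15 - 6) ≡ 13/9 mod 23. 9⁻¹ ≡ 18 (mod 23) since 9·18 = 162 ≡ 1, so λ ≡ 4.
  x = λ² - 6 - 15 = 16 - 21 ≡ 18; y = λ·(6 - 18) - 16 ≡ 5. → (18, 5)
10Q: (18, 5) + (15, 6). λ = (6 - 5)/(15 - 18) ≡ 1/20 mod 23. 20⁻¹ ≡ 15 (mod 23), so λ ≡ 15.
  x = λ² - 18 - 15 = 225 - 33 ≡ 8; y = λ·(18 - 8) - 5 ≡ 7. → (8, 7)
11Q: (8, 7) + (15, 6). λ = (6 - 7)/(15 - 8) ≡ 22/7 mod 23. 7⁻¹ ≡ 10 (mod 23) since 7·10 = 70 ≡ 1, so λ ≡ 13.
  x = λ² - 8 - 15 = 169 - 23 ≡ 8; y = λ·(8 - 8) - 7 ≡ 16. → (8, 16)

(8, 16)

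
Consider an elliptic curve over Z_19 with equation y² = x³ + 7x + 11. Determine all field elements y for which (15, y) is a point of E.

x³ + 7x + 11 = 3491 ≡ 14 (mod 19).
14 is a non-residue mod 19; no y exists.

none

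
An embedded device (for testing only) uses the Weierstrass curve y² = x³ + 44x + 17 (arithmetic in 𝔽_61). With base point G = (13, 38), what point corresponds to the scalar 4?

(7, 27)

Repeated addition: build up to 4G.
2G: tangent at (13, 38): λ = (3·13² + 44)/(2·38) ≡ 2/15. 15⁻¹ ≡ 57 (mod 61), so λ ≡ 2·57 ≡ 53.
  x = λ² - 13 - 13 = 2809 - 26 ≡ 38; y = λ·(13 - 38) - 38 ≡ 40. → (38, 40)
3G: (38, 40) + (13, 38). λ = (38 - 40)/(13 - 38) ≡ 59/36 mod 61. 36⁻¹ ≡ 39 (mod 61) since 36·39 = 1404 ≡ 1, so λ ≡ 44.
  x = λ² - 38 - 13 = 1936 - 51 ≡ 55; y = λ·(38 - 55) - 40 ≡ 5. → (55, 5)
4G: (55, 5) + (13, 38). λ = (38 - 5)/(13 - 55) ≡ 33/19 mod 61. 19⁻¹ ≡ 45 (mod 61), so λ ≡ 21.
  x = λ² - 55 - 13 = 441 - 68 ≡ 7; y = λ·(55 - 7) - 5 ≡ 27. → (7, 27)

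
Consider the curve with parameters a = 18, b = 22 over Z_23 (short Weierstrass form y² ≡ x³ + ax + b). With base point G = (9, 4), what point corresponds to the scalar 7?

Repeated addition: build up to 7G.
2G: tangent at (9, 4): λ = (3·9² + 18)/(2·4) ≡ 8/8. 8⁻¹ ≡ 3 (mod 23), so λ ≡ 8·3 ≡ 1.
  x = λ² - 9 - 9 = 1 - 18 ≡ 6; y = λ·(9 - 6) - 4 ≡ 22. → (6, 22)
3G: (6, 22) + (9, 4). λ = (4 - 22)/(9 - 6) ≡ 5/3 mod 23. 3⁻¹ ≡ 8 (mod 23) since 3·8 = 24 ≡ 1, so λ ≡ 17.
  x = λ² - 6 - 9 = 289 - 15 ≡ 21; y = λ·(6 - 21) - 22 ≡ 22. → (21, 22)
4G: (21, 22) + (9, 4). λ = (4 - 22)/(9 - 21) ≡ 5/11 mod 23. 11⁻¹ ≡ 21 (mod 23) since 11·21 = 231 ≡ 1, so λ ≡ 13.
  x = λ² - 21 - 9 = 169 - 30 ≡ 1; y = λ·(21 - 1) - 22 ≡ 8. → (1, 8)
5G: (1, 8) + (9, 4). λ = (4 - 8)/(9 - 1) ≡ 19/8 mod 23. 8⁻¹ ≡ 3 (mod 23) since 8·3 = 24 ≡ 1, so λ ≡ 11.
  x = λ² - 1 - 9 = 121 - 10 ≡ 19; y = λ·(1 - 19) - 8 ≡ 1. → (19, 1)
6G: (19, 1) + (9, 4). λ = (4 - 1)/(9 - 19) ≡ 3/13 mod 23. 13⁻¹ ≡ 16 (mod 23), so λ ≡ 2.
  x = λ² - 19 - 9 = 4 - 28 ≡ 22; y = λ·(19 - 22) - 1 ≡ 16. → (22, 16)
7G: (22, 16) + (9, 4). λ = (4 - 16)/(9 - 22) ≡ 11/10 mod 23. 10⁻¹ ≡ 7 (mod 23), so λ ≡ 8.
  x = λ² - 22 - 9 = 64 - 31 ≡ 10; y = λ·(22 - 10) - 16 ≡ 11. → (10, 11)

(10, 11)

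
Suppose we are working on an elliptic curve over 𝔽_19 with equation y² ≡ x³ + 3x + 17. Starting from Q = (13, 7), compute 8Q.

Double-and-add on 8 = (1000)₂. Start with Q = (13, 7) for the leading 1-bit.
double: tangent at (13, 7): λ = (3·13² + 3)/(2·7) ≡ 16/14. 14⁻¹ ≡ 15 (mod 19) since 14·15 = 210 ≡ 1, so λ ≡ 16·15 ≡ 12.
  x = λ² - 13 - 13 = 144 - 26 ≡ 4; y = λ·(13 - 4) - 7 ≡ 6. → (4, 6)
double: tangent at (4, 6): λ = (3·4² + 3)/(2·6) ≡ 13/12. 12⁻¹ ≡ 8 (mod 19), so λ ≡ 13·8 ≡ 9.
  x = λ² - 4 - 4 = 81 - 8 ≡ 16; y = λ·(4 - 16) - 6 ≡ 0. → (16, 0)
double: (16, 0) + (16, 0): same x and y₁ ≡ -y₂, so the sum is 𝒪.

O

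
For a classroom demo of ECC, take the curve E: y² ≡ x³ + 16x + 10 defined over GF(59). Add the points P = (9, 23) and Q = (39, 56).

(1, 33)

(9, 23) + (39, 56). λ = (56 - 23)/(39 - 9) ≡ 33/30 mod 59. 30⁻¹ ≡ 2 (mod 59), so λ ≡ 7.
  x = λ² - 9 - 39 = 49 - 48 ≡ 1; y = λ·(9 - 1) - 23 ≡ 33. → (1, 33)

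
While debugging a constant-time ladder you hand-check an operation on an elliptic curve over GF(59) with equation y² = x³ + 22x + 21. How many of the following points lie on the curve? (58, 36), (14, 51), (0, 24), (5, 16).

3

(58, 36): 36² ≡ 57, rhs ≡ 57 → on.
(14, 51): 51² ≡ 5, rhs ≡ 5 → on.
(0, 24): 24² ≡ 45, rhs ≡ 21 → off.
(5, 16): 16² ≡ 20, rhs ≡ 20 → on.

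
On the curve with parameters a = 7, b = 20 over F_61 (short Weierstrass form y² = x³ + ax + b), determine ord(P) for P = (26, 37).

4

2P: tangent at (26, 37): λ = (3·26² + 7)/(2·37) ≡ 22/13. 13⁻¹ ≡ 47 (mod 61) since 13·47 = 611 ≡ 1, so λ ≡ 22·47 ≡ 58.
  x = λ² - 26 - 26 = 3364 - 52 ≡ 18; y = λ·(26 - 18) - 37 ≡ 0. → (18, 0)
3P: (18, 0) + (26, 37). λ = (37 - 0)/(26 - 18) ≡ 37/8 mod 61. 8⁻¹ ≡ 23 (mod 61), so λ ≡ 58.
  x = λ² - 18 - 26 = 3364 - 44 ≡ 26; y = λ·(18 - 26) - 0 ≡ 24. → (26, 24)
4P: (26, 24) + (26, 37): same x and y₁ ≡ -y₂, so the sum is O.
4P = O, so the order is 4.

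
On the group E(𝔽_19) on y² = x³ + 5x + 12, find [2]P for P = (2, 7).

(3, 4)

tangent at (2, 7): λ = (3·2² + 5)/(2·7) ≡ 17/14. 14⁻¹ ≡ 15 (mod 19), so λ ≡ 17·15 ≡ 8.
  x = λ² - 2 - 2 = 64 - 4 ≡ 3; y = λ·(2 - 3) - 7 ≡ 4. → (3, 4)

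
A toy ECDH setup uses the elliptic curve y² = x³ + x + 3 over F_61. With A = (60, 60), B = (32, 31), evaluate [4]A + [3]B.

First 4A:
Double-and-add on 4 = (100)₂. Start with A = (60, 60) for the leading 1-bit.
double: tangent at (60, 60): λ = (3·60² + 1)/(2·60) ≡ 4/59. 59⁻¹ ≡ 30 (mod 61) since 59·30 = 1770 ≡ 1, so λ ≡ 4·30 ≡ 59.
  x = λ² - 60 - 60 = 3481 - 120 ≡ 6; y = λ·(60 - 6) - 60 ≡ 15. → (6, 15)
double: tangent at (6, 15): λ = (3·6² + 1)/(2·15) ≡ 48/30. 30⁻¹ ≡ 59 (mod 61), so λ ≡ 48·59 ≡ 26.
  x = λ² - 6 - 6 = 676 - 12 ≡ 54; y = λ·(6 - 54) - 15 ≡ 18. → (54, 18)
4A = (54, 18).
Next 3B:
Repeated addition: build up to 3B.
2B: tangent at (32, 31): λ = (3·32² + 1)/(2·31) ≡ 23/1. 1⁻¹ ≡ 1 (mod 61), so λ ≡ 23·1 ≡ 23.
  x = λ² - 32 - 32 = 529 - 64 ≡ 38; y = λ·(32 - 38) - 31 ≡ 14. → (38, 14)
3B: (38, 14) + (32, 31). λ = (31 - 14)/(32 - 38) ≡ 17/55 mod 61. 55⁻¹ ≡ 10 (mod 61) since 55·10 = 550 ≡ 1, so λ ≡ 48.
  x = λ² - 38 - 32 = 2304 - 70 ≡ 38; y = λ·(38 - 38) - 14 ≡ 47. → (38, 47)
3B = (38, 47).
Finally 4A + 3B:
(54, 18) + (38, 47). λ = (47 - 18)/(38 - 54) ≡ 29/45 mod 61. 45⁻¹ ≡ 19 (mod 61) since 45·19 = 855 ≡ 1, so λ ≡ 2.
  x = λ² - 54 - 38 = 4 - 92 ≡ 34; y = λ·(54 - 34) - 18 ≡ 22. → (34, 22)

(34, 22)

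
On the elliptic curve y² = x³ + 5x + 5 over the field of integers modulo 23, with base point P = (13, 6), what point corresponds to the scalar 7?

(19, 6)

Double-and-add on 7 = (111)₂. Start with P = (13, 6) for the leading 1-bit.
double: tangent at (13, 6): λ = (3·13² + 5)/(2·6) ≡ 6/12. 12⁻¹ ≡ 2 (mod 23), so λ ≡ 6·2 ≡ 12.
  x = λ² - 13 - 13 = 144 - 26 ≡ 3; y = λ·(13 - 3) - 6 ≡ 22. → (3, 22)
add P: (3, 22) + (13, 6). λ = (6 - 22)/(13 - 3) ≡ 7/10 mod 23. 10⁻¹ ≡ 7 (mod 23), so λ ≡ 3.
  x = λ² - 3 - 13 = 9 - 16 ≡ 16; y = λ·(3 - 16) - 22 ≡ 8. → (16, 8)
double: tangent at (16, 8): λ = (3·16² + 5)/(2·8) ≡ 14/16. 16⁻¹ ≡ 13 (mod 23) since 16·13 = 208 ≡ 1, so λ ≡ 14·13 ≡ 21.
  x = λ² - 16 - 16 = 441 - 32 ≡ 18; y = λ·(16 - 18) - 8 ≡ 19. → (18, 19)
add P: (18, 19) + (13, 6). λ = (6 - 19)/(13 - 18) ≡ 10/18 mod 23. 18⁻¹ ≡ 9 (mod 23), so λ ≡ 21.
  x = λ² - 18 - 13 = 441 - 31 ≡ 19; y = λ·(18 - 19) - 19 ≡ 6. → (19, 6)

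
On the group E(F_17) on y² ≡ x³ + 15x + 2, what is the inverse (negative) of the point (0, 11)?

(0, 6)

-(0, 11) = (0, -11 mod 17) = (0, 6).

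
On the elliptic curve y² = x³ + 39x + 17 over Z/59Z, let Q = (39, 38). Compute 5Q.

(43, 28)

Double-and-add on 5 = (101)₂. Start with Q = (39, 38) for the leading 1-bit.
double: tangent at (39, 38): λ = (3·39² + 39)/(2·38) ≡ 0/17. 17⁻¹ ≡ 7 (mod 59) since 17·7 = 119 ≡ 1, so λ ≡ 0·7 ≡ 0.
  x = λ² - 39 - 39 = 0 - 78 ≡ 40; y = λ·(39 - 40) - 38 ≡ 21. → (40, 21)
double: tangent at (40, 21): λ = (3·40² + 39)/(2·21) ≡ 1/42. 42⁻¹ ≡ 52 (mod 59), so λ ≡ 1·52 ≡ 52.
  x = λ² - 40 - 40 = 2704 - 80 ≡ 28; y = λ·(40 - 28) - 21 ≡ 13. → (28, 13)
add Q: (28, 13) + (39, 38). λ = (38 - 13)/(39 - 28) ≡ 25/11 mod 59. 11⁻¹ ≡ 43 (mod 59), so λ ≡ 13.
  x = λ² - 28 - 39 = 169 - 67 ≡ 43; y = λ·(28 - 43) - 13 ≡ 28. → (43, 28)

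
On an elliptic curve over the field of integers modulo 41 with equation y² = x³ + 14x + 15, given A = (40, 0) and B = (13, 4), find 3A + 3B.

First 3A:
Repeated addition: build up to 3A.
2A: (40, 0) + (40, 0): same x and y₁ ≡ -y₂, so the sum is O.
3A: O + (40, 0) = (40, 0) (identity).
3A = (40, 0).
Next 3B:
Repeated addition: build up to 3B.
2B: tangent at (13, 4): λ = (3·13² + 14)/(2·4) ≡ 29/8. 8⁻¹ ≡ 36 (mod 41), so λ ≡ 29·36 ≡ 19.
  x = λ² - 13 - 13 = 361 - 26 ≡ 7; y = λ·(13 - 7) - 4 ≡ 28. → (7, 28)
3B: (7, 28) + (13, 4). λ = (4 - 28)/(13 - 7) ≡ 17/6 mod 41. 6⁻¹ ≡ 7 (mod 41) since 6·7 = 42 ≡ 1, so λ ≡ 37.
  x = λ² - 7 - 13 = 1369 - 20 ≡ 37; y = λ·(7 - 37) - 28 ≡ 10. → (37, 10)
3B = (37, 10).
Finally 3A + 3B:
(40, 0) + (37, 10). λ = (10 - 0)/(37 - 40) ≡ 10/38 mod 41. 38⁻¹ ≡ 27 (mod 41), so λ ≡ 24.
  x = λ² - 40 - 37 = 576 - 77 ≡ 7; y = λ·(40 - 7) - 0 ≡ 13. → (7, 13)

(7, 13)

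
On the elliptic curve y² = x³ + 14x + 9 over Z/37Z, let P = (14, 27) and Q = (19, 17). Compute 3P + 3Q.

(3, 35)

First 3P:
Repeated addition: build up to 3P.
2P: tangent at (14, 27): λ = (3·14² + 14)/(2·27) ≡ 10/17. 17⁻¹ ≡ 24 (mod 37), so λ ≡ 10·24 ≡ 18.
  x = λ² - 14 - 14 = 324 - 28 ≡ 0; y = λ·(14 - 0) - 27 ≡ 3. → (0, 3)
3P: (0, 3) + (14, 27). λ = (27 - 3)/(14 - 0) ≡ 24/14 mod 37. 14⁻¹ ≡ 8 (mod 37), so λ ≡ 7.
  x = λ² - 0 - 14 = 49 - 14 ≡ 35; y = λ·(0 - 35) - 3 ≡ 11. → (35, 11)
3P = (35, 11).
Next 3Q:
Repeated addition: build up to 3Q.
2Q: tangent at (19, 17): λ = (3·19² + 14)/(2·17) ≡ 24/34. 34⁻¹ ≡ 12 (mod 37), so λ ≡ 24·12 ≡ 29.
  x = λ² - 19 - 19 = 841 - 38 ≡ 26; y = λ·(19 - 26) - 17 ≡ 2. → (26, 2)
3Q: (26, 2) + (19, 17). λ = (17 - 2)/(19 - 26) ≡ 15/30 mod 37. 30⁻¹ ≡ 21 (mod 37), so λ ≡ 19.
  x = λ² - 26 - 19 = 361 - 45 ≡ 20; y = λ·(26 - 20) - 2 ≡ 1. → (20, 1)
3Q = (20, 1).
Finally 3P + 3Q:
(35, 11) + (20, 1). λ = (1 - 11)/(20 - 35) ≡ 27/22 mod 37. 22⁻¹ ≡ 32 (mod 37), so λ ≡ 13.
  x = λ² - 35 - 20 = 169 - 55 ≡ 3; y = λ·(35 - 3) - 11 ≡ 35. → (3, 35)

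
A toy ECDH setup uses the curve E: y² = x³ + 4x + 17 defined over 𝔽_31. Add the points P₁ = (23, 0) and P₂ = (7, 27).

(3, 5)

(23, 0) + (7, 27). λ = (27 - 0)/(7 - 23) ≡ 27/15 mod 31. 15⁻¹ ≡ 29 (mod 31) since 15·29 = 435 ≡ 1, so λ ≡ 8.
  x = λ² - 23 - 7 = 64 - 30 ≡ 3; y = λ·(23 - 3) - 0 ≡ 5. → (3, 5)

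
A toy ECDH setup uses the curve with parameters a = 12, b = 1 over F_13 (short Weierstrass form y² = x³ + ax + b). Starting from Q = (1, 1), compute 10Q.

Repeated addition: build up to 10Q.
2Q: tangent at (1, 1): λ = (3·1² + 12)/(2·1) ≡ 2/2. 2⁻¹ ≡ 7 (mod 13) since 2·7 = 14 ≡ 1, so λ ≡ 2·7 ≡ 1.
  x = λ² - 1 - 1 = 1 - 2 ≡ 12; y = λ·(1 - 12) - 1 ≡ 1. → (12, 1)
3Q: (12, 1) + (1, 1). λ = (1 - 1)/(1 - 12) ≡ 0/2 mod 13. 2⁻¹ ≡ 7 (mod 13), so λ ≡ 0.
  x = λ² - 12 - 1 = 0 - 13 ≡ 0; y = λ·(12 - 0) - 1 ≡ 12. → (0, 12)
4Q: (0, 12) + (1, 1). λ = (1 - 12)/(1 - 0) ≡ 2/1 mod 13. 1⁻¹ ≡ 1 (mod 13), so λ ≡ 2.
  x = λ² - 0 - 1 = 4 - 1 ≡ 3; y = λ·(0 - 3) - 12 ≡ 8. → (3, 8)
5Q: (3, 8) + (1, 1). λ = (1 - 8)/(1 - 3) ≡ 6/11 mod 13. 11⁻¹ ≡ 6 (mod 13), so λ ≡ 10.
  x = λ² - 3 - 1 = 100 - 4 ≡ 5; y = λ·(3 - 5) - 8 ≡ 11. → (5, 11)
6Q: (5, 11) + (1, 1). λ = (1 - 11)/(1 - 5) ≡ 3/9 mod 13. 9⁻¹ ≡ 3 (mod 13) since 9·3 = 27 ≡ 1, so λ ≡ 9.
  x = λ² - 5 - 1 = 81 - 6 ≡ 10; y = λ·(5 - 10) - 11 ≡ 9. → (10, 9)
7Q: (10, 9) + (1, 1). λ = (1 - 9)/(1 - 10) ≡ 5/4 mod 13. 4⁻¹ ≡ 10 (mod 13), so λ ≡ 11.
  x = λ² - 10 - 1 = 121 - 11 ≡ 6; y = λ·(10 - 6) - 9 ≡ 9. → (6, 9)
8Q: (6, 9) + (1, 1). λ = (1 - 9)/(1 - 6) ≡ 5/8 mod 13. 8⁻¹ ≡ 5 (mod 13) since 8·5 = 40 ≡ 1, so λ ≡ 12.
  x = λ² - 6 - 1 = 144 - 7 ≡ 7; y = λ·(6 - 7) - 9 ≡ 5. → (7, 5)
9Q: (7, 5) + (1, 1). λ = (1 - 5)/(1 - 7) ≡ 9/7 mod 13. 7⁻¹ ≡ 2 (mod 13), so λ ≡ 5.
  x = λ² - 7 - 1 = 25 - 8 ≡ 4; y = λ·(7 - 4) - 5 ≡ 10. → (4, 10)
10Q: (4, 10) + (1, 1). λ = (1 - 10)/(1 - 4) ≡ 4/10 mod 13. 10⁻¹ ≡ 4 (mod 13) since 10·4 = 40 ≡ 1, so λ ≡ 3.
  x = λ² - 4 - 1 = 9 - 5 ≡ 4; y = λ·(4 - 4) - 10 ≡ 3. → (4, 3)

(4, 3)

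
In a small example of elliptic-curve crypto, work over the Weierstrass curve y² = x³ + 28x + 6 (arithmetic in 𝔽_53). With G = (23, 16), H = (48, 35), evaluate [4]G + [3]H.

First 4G:
Double-and-add on 4 = (100)₂. Start with G = (23, 16) for the leading 1-bit.
double: tangent at (23, 16): λ = (3·23² + 28)/(2·16) ≡ 25/32. 32⁻¹ ≡ 5 (mod 53) since 32·5 = 160 ≡ 1, so λ ≡ 25·5 ≡ 19.
  x = λ² - 23 - 23 = 361 - 46 ≡ 50; y = λ·(23 - 50) - 16 ≡ 1. → (50, 1)
double: tangent at (50, 1): λ = (3·50² + 28)/(2·1) ≡ 2/2. 2⁻¹ ≡ 27 (mod 53), so λ ≡ 2·27 ≡ 1.
  x = λ² - 50 - 50 = 1 - 100 ≡ 7; y = λ·(50 - 7) - 1 ≡ 42. → (7, 42)
4G = (7, 42).
Next 3H:
Repeated addition: build up to 3H.
2H: tangent at (48, 35): λ = (3·48² + 28)/(2·35) ≡ 50/17. 17⁻¹ ≡ 25 (mod 53) since 17·25 = 425 ≡ 1, so λ ≡ 50·25 ≡ 31.
  x = λ² - 48 - 48 = 961 - 96 ≡ 17; y = λ·(48 - 17) - 35 ≡ 25. → (17, 25)
3H: (17, 25) + (48, 35). λ = (35 - 25)/(48 - 17) ≡ 10/31 mod 53. 31⁻¹ ≡ 12 (mod 53), so λ ≡ 14.
  x = λ² - 17 - 48 = 196 - 65 ≡ 25; y = λ·(17 - 25) - 25 ≡ 22. → (25, 22)
3H = (25, 22).
Finally 4G + 3H:
(7, 42) + (25, 22). λ = (22 - 42)/(25 - 7) ≡ 33/18 mod 53. 18⁻¹ ≡ 3 (mod 53), so λ ≡ 46.
  x = λ² - 7 - 25 = 2116 - 32 ≡ 17; y = λ·(7 - 17) - 42 ≡ 28. → (17, 28)

(17, 28)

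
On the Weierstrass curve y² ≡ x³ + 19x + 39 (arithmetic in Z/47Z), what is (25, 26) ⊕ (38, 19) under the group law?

(21, 8)

(25, 26) + (38, 19). λ = (19 - 26)/(38 - 25) ≡ 40/13 mod 47. 13⁻¹ ≡ 29 (mod 47), so λ ≡ 32.
  x = λ² - 25 - 38 = 1024 - 63 ≡ 21; y = λ·(25 - 21) - 26 ≡ 8. → (21, 8)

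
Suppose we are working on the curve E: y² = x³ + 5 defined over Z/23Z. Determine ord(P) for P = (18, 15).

2P: tangent at (18, 15): λ = (3·18² + 0)/(2·15) ≡ 6/7. 7⁻¹ ≡ 10 (mod 23), so λ ≡ 6·10 ≡ 14.
  x = λ² - 18 - 18 = 196 - 36 ≡ 22; y = λ·(18 - 22) - 15 ≡ 21. → (22, 21)
3P: (22, 21) + (18, 15). λ = (15 - 21)/(18 - 22) ≡ 17/19 mod 23. 19⁻¹ ≡ 17 (mod 23) since 19·17 = 323 ≡ 1, so λ ≡ 13.
  x = λ² - 22 - 18 = 169 - 40 ≡ 14; y = λ·(22 - 14) - 21 ≡ 14. → (14, 14)
4P: (14, 14) + (18, 15). λ = (15 - 14)/(18 - 14) ≡ 1/4 mod 23. 4⁻¹ ≡ 6 (mod 23), so λ ≡ 6.
  x = λ² - 14 - 18 = 36 - 32 ≡ 4; y = λ·(14 - 4) - 14 ≡ 0. → (4, 0)
5P: (4, 0) + (18, 15). λ = (15 - 0)/(18 - 4) ≡ 15/14 mod 23. 14⁻¹ ≡ 5 (mod 23), so λ ≡ 6.
  x = λ² - 4 - 18 = 36 - 22 ≡ 14; y = λ·(4 - 14) - 0 ≡ 9. → (14, 9)
6P: (14, 9) + (18, 15). λ = (15 - 9)/(18 - 14) ≡ 6/4 mod 23. 4⁻¹ ≡ 6 (mod 23) since 4·6 = 24 ≡ 1, so λ ≡ 13.
  x = λ² - 14 - 18 = 169 - 32 ≡ 22; y = λ·(14 - 22) - 9 ≡ 2. → (22, 2)
7P: (22, 2) + (18, 15). λ = (15 - 2)/(18 - 22) ≡ 13/19 mod 23. 19⁻¹ ≡ 17 (mod 23), so λ ≡ 14.
  x = λ² - 22 - 18 = 196 - 40 ≡ 18; y = λ·(22 - 18) - 2 ≡ 8. → (18, 8)
8P: (18, 8) + (18, 15): same x and y₁ ≡ -y₂, so the sum is 𝒪.
8P = 𝒪, so the order is 8.

8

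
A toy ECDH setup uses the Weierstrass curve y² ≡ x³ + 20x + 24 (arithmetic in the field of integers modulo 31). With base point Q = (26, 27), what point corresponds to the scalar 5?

Double-and-add on 5 = (101)₂. Start with Q = (26, 27) for the leading 1-bit.
double: tangent at (26, 27): λ = (3·26² + 20)/(2·27) ≡ 2/23. 23⁻¹ ≡ 27 (mod 31), so λ ≡ 2·27 ≡ 23.
  x = λ² - 26 - 26 = 529 - 52 ≡ 12; y = λ·(26 - 12) - 27 ≡ 16. → (12, 16)
double: tangent at (12, 16): λ = (3·12² + 20)/(2·16) ≡ 18/1. 1⁻¹ ≡ 1 (mod 31), so λ ≡ 18·1 ≡ 18.
  x = λ² - 12 - 12 = 324 - 24 ≡ 21; y = λ·(12 - 21) - 16 ≡ 8. → (21, 8)
add Q: (21, 8) + (26, 27). λ = (27 - 8)/(26 - 21) ≡ 19/5 mod 31. 5⁻¹ ≡ 25 (mod 31) since 5·25 = 125 ≡ 1, so λ ≡ 10.
  x = λ² - 21 - 26 = 100 - 47 ≡ 22; y = λ·(21 - 22) - 8 ≡ 13. → (22, 13)

(22, 13)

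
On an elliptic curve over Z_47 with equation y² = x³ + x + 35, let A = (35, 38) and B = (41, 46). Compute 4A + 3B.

(19, 45)

First 4A:
Repeated addition: build up to 4A.
2A: tangent at (35, 38): λ = (3·35² + 1)/(2·38) ≡ 10/29. 29⁻¹ ≡ 13 (mod 47), so λ ≡ 10·13 ≡ 36.
  x = λ² - 35 - 35 = 1296 - 70 ≡ 4; y = λ·(35 - 4) - 38 ≡ 44. → (4, 44)
3A: (4, 44) + (35, 38). λ = (38 - 44)/(35 - 4) ≡ 41/31 mod 47. 31⁻¹ ≡ 44 (mod 47) since 31·44 = 1364 ≡ 1, so λ ≡ 18.
  x = λ² - 4 - 35 = 324 - 39 ≡ 3; y = λ·(4 - 3) - 44 ≡ 21. → (3, 21)
4A: (3, 21) + (35, 38). λ = (38 - 21)/(35 - 3) ≡ 17/32 mod 47. 32⁻¹ ≡ 25 (mod 47) since 32·25 = 800 ≡ 1, so λ ≡ 2.
  x = λ² - 3 - 35 = 4 - 38 ≡ 13; y = λ·(3 - 13) - 21 ≡ 6. → (13, 6)
4A = (13, 6).
Next 3B:
Repeated addition: build up to 3B.
2B: tangent at (41, 46): λ = (3·41² + 1)/(2·46) ≡ 15/45. 45⁻¹ ≡ 23 (mod 47) since 45·23 = 1035 ≡ 1, so λ ≡ 15·23 ≡ 16.
  x = λ² - 41 - 41 = 256 - 82 ≡ 33; y = λ·(41 - 33) - 46 ≡ 35. → (33, 35)
3B: (33, 35) + (41, 46). λ = (46 - 35)/(41 - 33) ≡ 11/8 mod 47. 8⁻¹ ≡ 6 (mod 47) since 8·6 = 48 ≡ 1, so λ ≡ 19.
  x = λ² - 33 - 41 = 361 - 74 ≡ 5; y = λ·(33 - 5) - 35 ≡ 27. → (5, 27)
3B = (5, 27).
Finally 4A + 3B:
(13, 6) + (5, 27). λ = (27 - 6)/(5 - 13) ≡ 21/39 mod 47. 39⁻¹ ≡ 41 (mod 47), so λ ≡ 15.
  x = λ² - 13 - 5 = 225 - 18 ≡ 19; y = λ·(13 - 19) - 6 ≡ 45. → (19, 45)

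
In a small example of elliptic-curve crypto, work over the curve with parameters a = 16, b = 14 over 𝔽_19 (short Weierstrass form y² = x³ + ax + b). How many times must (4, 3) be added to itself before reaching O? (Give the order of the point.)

4

2P: tangent at (4, 3): λ = (3·4² + 16)/(2·3) ≡ 7/6. 6⁻¹ ≡ 16 (mod 19), so λ ≡ 7·16 ≡ 17.
  x = λ² - 4 - 4 = 289 - 8 ≡ 15; y = λ·(4 - 15) - 3 ≡ 0. → (15, 0)
3P: (15, 0) + (4, 3). λ = (3 - 0)/(4 - 15) ≡ 3/8 mod 19. 8⁻¹ ≡ 12 (mod 19), so λ ≡ 17.
  x = λ² - 15 - 4 = 289 - 19 ≡ 4; y = λ·(15 - 4) - 0 ≡ 16. → (4, 16)
4P: (4, 16) + (4, 3): same x and y₁ ≡ -y₂, so the sum is O.
4P = O, so the order is 4.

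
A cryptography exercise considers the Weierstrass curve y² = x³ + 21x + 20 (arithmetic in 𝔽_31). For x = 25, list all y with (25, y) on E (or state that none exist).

x³ + 21x + 20 = 16170 ≡ 19 (mod 31).
Square roots of 19 mod 31: 9 and 22 (since 9² = 81 ≡ 19).

9, 22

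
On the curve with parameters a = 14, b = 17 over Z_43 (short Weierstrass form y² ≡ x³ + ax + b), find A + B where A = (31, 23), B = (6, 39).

(19, 2)

(31, 23) + (6, 39). λ = (39 - 23)/(6 - 31) ≡ 16/18 mod 43. 18⁻¹ ≡ 12 (mod 43), so λ ≡ 20.
  x = λ² - 31 - 6 = 400 - 37 ≡ 19; y = λ·(31 - 19) - 23 ≡ 2. → (19, 2)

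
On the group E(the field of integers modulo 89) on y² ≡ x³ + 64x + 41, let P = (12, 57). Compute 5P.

(63, 5)

Repeated addition: build up to 5P.
2P: tangent at (12, 57): λ = (3·12² + 64)/(2·57) ≡ 51/25. 25⁻¹ ≡ 57 (mod 89) since 25·57 = 1425 ≡ 1, so λ ≡ 51·57 ≡ 59.
  x = λ² - 12 - 12 = 3481 - 24 ≡ 75; y = λ·(12 - 75) - 57 ≡ 53. → (75, 53)
3P: (75, 53) + (12, 57). λ = (57 - 53)/(12 - 75) ≡ 4/26 mod 89. 26⁻¹ ≡ 24 (mod 89) since 26·24 = 624 ≡ 1, so λ ≡ 7.
  x = λ² - 75 - 12 = 49 - 87 ≡ 51; y = λ·(75 - 51) - 53 ≡ 26. → (51, 26)
4P: (51, 26) + (12, 57). λ = (57 - 26)/(12 - 51) ≡ 31/50 mod 89. 50⁻¹ ≡ 73 (mod 89), so λ ≡ 38.
  x = λ² - 51 - 12 = 1444 - 63 ≡ 46; y = λ·(51 - 46) - 26 ≡ 75. → (46, 75)
5P: (46, 75) + (12, 57). λ = (57 - 75)/(12 - 46) ≡ 71/55 mod 89. 55⁻¹ ≡ 34 (mod 89), so λ ≡ 11.
  x = λ² - 46 - 12 = 121 - 58 ≡ 63; y = λ·(46 - 63) - 75 ≡ 5. → (63, 5)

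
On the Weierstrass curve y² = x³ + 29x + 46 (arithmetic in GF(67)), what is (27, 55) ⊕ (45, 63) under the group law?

(27, 55) + (45, 63). λ = (63 - 55)/(45 - 27) ≡ 8/18 mod 67. 18⁻¹ ≡ 41 (mod 67) since 18·41 = 738 ≡ 1, so λ ≡ 60.
  x = λ² - 27 - 45 = 3600 - 72 ≡ 44; y = λ·(27 - 44) - 55 ≡ 64. → (44, 64)

(44, 64)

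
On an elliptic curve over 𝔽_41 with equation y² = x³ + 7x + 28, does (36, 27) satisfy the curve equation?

yes

y² = 27² ≡ 32; x³ + 7x + 28 = 46936 ≡ 32 (mod 41). 32 = 32.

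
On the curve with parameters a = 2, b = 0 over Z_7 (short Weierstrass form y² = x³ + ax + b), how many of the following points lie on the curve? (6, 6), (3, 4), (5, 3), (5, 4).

2

(6, 6): 6² ≡ 1, rhs ≡ 4 → off.
(3, 4): 4² ≡ 2, rhs ≡ 5 → off.
(5, 3): 3² ≡ 2, rhs ≡ 2 → on.
(5, 4): 4² ≡ 2, rhs ≡ 2 → on.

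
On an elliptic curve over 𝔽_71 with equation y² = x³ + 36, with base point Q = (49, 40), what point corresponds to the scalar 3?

(55, 49)

Repeated addition: build up to 3Q.
2Q: tangent at (49, 40): λ = (3·49² + 0)/(2·40) ≡ 32/9. 9⁻¹ ≡ 8 (mod 71) since 9·8 = 72 ≡ 1, so λ ≡ 32·8 ≡ 43.
  x = λ² - 49 - 49 = 1849 - 98 ≡ 47; y = λ·(49 - 47) - 40 ≡ 46. → (47, 46)
3Q: (47, 46) + (49, 40). λ = (40 - 46)/(49 - 47) ≡ 65/2 mod 71. 2⁻¹ ≡ 36 (mod 71), so λ ≡ 68.
  x = λ² - 47 - 49 = 4624 - 96 ≡ 55; y = λ·(47 - 55) - 46 ≡ 49. → (55, 49)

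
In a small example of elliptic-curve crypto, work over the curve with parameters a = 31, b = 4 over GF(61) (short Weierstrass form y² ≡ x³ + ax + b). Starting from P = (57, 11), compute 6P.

Double-and-add on 6 = (110)₂. Start with P = (57, 11) for the leading 1-bit.
double: tangent at (57, 11): λ = (3·57² + 31)/(2·11) ≡ 18/22. 22⁻¹ ≡ 25 (mod 61), so λ ≡ 18·25 ≡ 23.
  x = λ² - 57 - 57 = 529 - 114 ≡ 49; y = λ·(57 - 49) - 11 ≡ 51. → (49, 51)
add P: (49, 51) + (57, 11). λ = (11 - 51)/(57 - 49) ≡ 21/8 mod 61. 8⁻¹ ≡ 23 (mod 61) since 8·23 = 184 ≡ 1, so λ ≡ 56.
  x = λ² - 49 - 57 = 3136 - 106 ≡ 41; y = λ·(49 - 41) - 51 ≡ 31. → (41, 31)
double: tangent at (41, 31): λ = (3·41² + 31)/(2·31) ≡ 11/1. 1⁻¹ ≡ 1 (mod 61) since 1·1 = 1 ≡ 1, so λ ≡ 11·1 ≡ 11.
  x = λ² - 41 - 41 = 121 - 82 ≡ 39; y = λ·(41 - 39) - 31 ≡ 52. → (39, 52)

(39, 52)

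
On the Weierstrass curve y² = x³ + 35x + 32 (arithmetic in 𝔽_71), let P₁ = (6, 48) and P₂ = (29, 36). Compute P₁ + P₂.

(5, 41)

(6, 48) + (29, 36). λ = (36 - 48)/(29 - 6) ≡ 59/23 mod 71. 23⁻¹ ≡ 34 (mod 71), so λ ≡ 18.
  x = λ² - 6 - 29 = 324 - 35 ≡ 5; y = λ·(6 - 5) - 48 ≡ 41. → (5, 41)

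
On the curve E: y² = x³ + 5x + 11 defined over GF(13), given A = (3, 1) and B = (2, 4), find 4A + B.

First 4A:
Repeated addition: build up to 4A.
2A: tangent at (3, 1): λ = (3·3² + 5)/(2·1) ≡ 6/2. 2⁻¹ ≡ 7 (mod 13) since 2·7 = 14 ≡ 1, so λ ≡ 6·7 ≡ 3.
  x = λ² - 3 - 3 = 9 - 6 ≡ 3; y = λ·(3 - 3) - 1 ≡ 12. → (3, 12)
3A: (3, 12) + (3, 1): same x and y₁ ≡ -y₂, so the sum is the point at infinity.
4A: the point at infinity + (3, 1) = (3, 1) (identity).
4A = (3, 1).
Finally 4A + B:
(3, 1) + (2, 4). λ = (4 - 1)/(2 - 3) ≡ 3/12 mod 13. 12⁻¹ ≡ 12 (mod 13) since 12·12 = 144 ≡ 1, so λ ≡ 10.
  x = λ² - 3 - 2 = 100 - 5 ≡ 4; y = λ·(3 - 4) - 1 ≡ 2. → (4, 2)

(4, 2)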